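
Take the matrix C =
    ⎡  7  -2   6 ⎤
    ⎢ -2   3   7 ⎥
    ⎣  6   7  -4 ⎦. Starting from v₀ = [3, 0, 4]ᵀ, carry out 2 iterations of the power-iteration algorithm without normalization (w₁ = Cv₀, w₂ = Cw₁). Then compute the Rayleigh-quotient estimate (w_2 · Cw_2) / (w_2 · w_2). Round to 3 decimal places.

4.875

w1 = Cv₀ = (45, 22, 2)
w2 = Cw1 = (283, -10, 416)
Cw2 = (4497, 2316, -36)
w2·Cw2 = 283·4497 + (-10)·2316 + 416·(-36) = 1234515; w2·w2 = 283·283 + (-10)·(-10) + 416·416 = 253245
λ ≈ 1234515/253245 = 4.875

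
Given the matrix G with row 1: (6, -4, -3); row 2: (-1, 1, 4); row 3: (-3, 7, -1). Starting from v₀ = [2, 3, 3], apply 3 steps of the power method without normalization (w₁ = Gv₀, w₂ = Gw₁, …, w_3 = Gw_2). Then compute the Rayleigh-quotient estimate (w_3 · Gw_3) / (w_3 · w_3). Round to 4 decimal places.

w1 = Gv₀ = (6·2 + (-4)·3 + (-3)·3; (-1)·2 + 1·3 + 4·3; (-3)·2 + 7·3 + (-1)·3) = (-9, 13, 12)
w2 = Gw1 = (6·(-9) + (-4)·13 + (-3)·12; (-1)·(-9) + 1·13 + 4·12; (-3)·(-9) + 7·13 + (-1)·12) = (-142, 70, 106)
w3 = Gw2 = (-1450, 636, 810)
Gw3 = (-13674, 5326, 7992)
w3·Gw3 = (-1450)·(-13674) + 636·5326 + 810·7992 = 29688156; w3·w3 = (-1450)·(-1450) + 636·636 + 810·810 = 3163096
λ ≈ 29688156/3163096 = 9.3858

9.3858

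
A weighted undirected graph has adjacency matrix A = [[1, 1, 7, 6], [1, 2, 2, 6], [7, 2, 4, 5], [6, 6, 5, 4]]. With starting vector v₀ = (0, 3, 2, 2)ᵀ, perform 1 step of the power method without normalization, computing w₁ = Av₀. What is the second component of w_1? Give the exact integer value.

w1 = Av₀ = (29, 22, 24, 36)
The requested component of w1 is 22.

22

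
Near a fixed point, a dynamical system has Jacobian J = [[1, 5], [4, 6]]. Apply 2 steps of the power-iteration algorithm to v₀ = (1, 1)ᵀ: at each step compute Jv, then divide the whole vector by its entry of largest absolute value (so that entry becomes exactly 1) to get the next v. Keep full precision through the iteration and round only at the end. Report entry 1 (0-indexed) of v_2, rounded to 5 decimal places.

1.00000

Jv0 = (6.000000, 10.000000); divide by 10.000000 → v1 = (0.600000, 1.000000)
Jv1 = (5.600000, 8.400000); divide by 8.400000 → v2 = (0.666667, 1.000000)
Requested entry of v2: 84/84 = 1.00000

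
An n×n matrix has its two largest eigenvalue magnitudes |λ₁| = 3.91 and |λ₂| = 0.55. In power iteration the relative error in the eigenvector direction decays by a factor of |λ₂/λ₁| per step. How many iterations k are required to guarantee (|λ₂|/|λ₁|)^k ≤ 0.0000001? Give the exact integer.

9

|λ₂/λ₁| = 0.55/3.91 = 0.14066
Need k ≥ ln(0.0000001) / ln(0.14066) = -16.1181 / -1.9614 ≈ 8.218
Smallest integer k satisfying the bound: 9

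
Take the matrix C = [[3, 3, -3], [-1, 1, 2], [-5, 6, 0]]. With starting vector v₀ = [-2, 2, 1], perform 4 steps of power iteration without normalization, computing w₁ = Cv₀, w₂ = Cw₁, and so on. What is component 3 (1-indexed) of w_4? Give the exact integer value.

2097

w1 = Cv₀ = (3·(-2) + 3·2 + (-3)·1; (-1)·(-2) + 1·2 + 2·1; (-5)·(-2) + 6·2 + 0·1) = (-3, 6, 22)
w2 = Cw1 = (3·(-3) + 3·6 + (-3)·22; (-1)·(-3) + 1·6 + 2·22; (-5)·(-3) + 6·6 + 0·22) = (-57, 53, 51)
w3 = Cw2 = (-165, 212, 603)
w4 = Cw3 = (-1668, 1583, 2097)
The requested component of w4 is 2097.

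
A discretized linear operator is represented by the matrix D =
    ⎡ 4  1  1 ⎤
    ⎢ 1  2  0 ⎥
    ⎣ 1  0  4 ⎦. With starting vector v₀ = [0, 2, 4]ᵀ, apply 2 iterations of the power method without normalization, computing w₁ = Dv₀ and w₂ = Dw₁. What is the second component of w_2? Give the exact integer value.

14

w1 = Dv₀ = (6, 4, 16)
w2 = Dw1 = (44, 14, 70)
The requested component of w2 is 14.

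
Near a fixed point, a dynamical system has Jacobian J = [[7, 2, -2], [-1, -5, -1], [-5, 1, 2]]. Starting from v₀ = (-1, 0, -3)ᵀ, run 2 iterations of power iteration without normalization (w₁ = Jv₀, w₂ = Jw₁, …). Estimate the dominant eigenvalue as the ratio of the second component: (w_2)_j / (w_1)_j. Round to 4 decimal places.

w1 = Jv₀ = (7·(-1) + 2·0 + (-2)·(-3); (-1)·(-1) + (-5)·0 + (-1)·(-3); (-5)·(-1) + 1·0 + 2·(-3)) = (-1, 4, -1)
w2 = Jw1 = (7·(-1) + 2·4 + (-2)·(-1); (-1)·(-1) + (-5)·4 + (-1)·(-1); (-5)·(-1) + 1·4 + 2·(-1)) = (3, -18, 7)
Ratio at component: -18 / 4 = -4.5000

-4.5000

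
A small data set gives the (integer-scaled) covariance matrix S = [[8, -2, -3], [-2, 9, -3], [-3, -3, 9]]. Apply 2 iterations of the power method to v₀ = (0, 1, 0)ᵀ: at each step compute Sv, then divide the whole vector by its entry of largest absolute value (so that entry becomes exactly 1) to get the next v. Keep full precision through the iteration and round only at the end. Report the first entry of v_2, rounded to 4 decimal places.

-0.2660

Sv0 = (-2.00000, 9.00000, -3.00000); divide by 9.00000 → v1 = (-0.22222, 1.00000, -0.33333)
Sv1 = (-2.77778, 10.44444, -5.33333); divide by 10.44444 → v2 = (-0.26596, 1.00000, -0.51064)
Requested entry of v2: -25/94 = -0.2660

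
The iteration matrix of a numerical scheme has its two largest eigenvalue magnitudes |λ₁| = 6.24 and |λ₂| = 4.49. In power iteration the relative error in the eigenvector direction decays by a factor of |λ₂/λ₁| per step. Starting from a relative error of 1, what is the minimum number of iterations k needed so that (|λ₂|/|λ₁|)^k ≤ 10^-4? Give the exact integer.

28

|λ₂/λ₁| = 4.49/6.24 = 0.71955
Need k ≥ ln(10^-4) / ln(0.71955) = -9.2103 / -0.3291 ≈ 27.984
Smallest integer k satisfying the bound: 28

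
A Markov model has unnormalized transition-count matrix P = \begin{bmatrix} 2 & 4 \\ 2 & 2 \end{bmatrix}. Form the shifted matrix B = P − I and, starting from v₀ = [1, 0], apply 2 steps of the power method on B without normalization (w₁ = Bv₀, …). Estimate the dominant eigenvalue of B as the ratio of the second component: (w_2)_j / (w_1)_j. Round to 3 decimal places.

B = P − I has rows (1, 4); (2, 1)
w1 = Bv₀ = (1·1 + 4·0; 2·1 + 1·0) = (1, 2)
w2 = Bw1 = (1·1 + 4·2; 2·1 + 1·2) = (9, 4)
Ratio: 4/2 = 2.000

2.000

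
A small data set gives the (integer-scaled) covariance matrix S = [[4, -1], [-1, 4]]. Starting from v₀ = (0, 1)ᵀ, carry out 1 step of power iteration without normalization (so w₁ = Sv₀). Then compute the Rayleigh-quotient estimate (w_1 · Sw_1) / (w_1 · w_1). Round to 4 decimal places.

4.4706

w1 = Sv₀ = (4·0 + (-1)·1; (-1)·0 + 4·1) = (-1, 4)
Sw1 = (-8, 17)
w1·Sw1 = (-1)·(-8) + 4·17 = 76; w1·w1 = (-1)·(-1) + 4·4 = 17
λ ≈ 76/17 = 4.4706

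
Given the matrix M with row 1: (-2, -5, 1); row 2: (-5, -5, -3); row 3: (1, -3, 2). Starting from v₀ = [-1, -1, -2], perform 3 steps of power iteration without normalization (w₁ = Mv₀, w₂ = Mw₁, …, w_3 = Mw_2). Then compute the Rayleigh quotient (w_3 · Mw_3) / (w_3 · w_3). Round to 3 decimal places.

w1 = Mv₀ = (5, 16, -2)
w2 = Mw1 = (-92, -99, -47)
w3 = Mw2 = (632, 1096, 111)
Mw3 = (-6633, -8973, -2434)
w3·Mw3 = 632·(-6633) + 1096·(-8973) + 111·(-2434) = -14296638; w3·w3 = 632·632 + 1096·1096 + 111·111 = 1612961
λ ≈ -14296638/1612961 = -8.864

λ ≈ -8.864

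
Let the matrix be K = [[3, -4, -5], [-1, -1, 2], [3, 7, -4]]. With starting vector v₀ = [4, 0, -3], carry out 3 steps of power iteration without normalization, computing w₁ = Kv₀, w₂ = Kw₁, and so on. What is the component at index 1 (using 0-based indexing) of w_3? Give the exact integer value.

-202

w1 = Kv₀ = (27, -10, 24)
w2 = Kw1 = (1, 31, -85)
w3 = Kw2 = (304, -202, 560)
The requested component of w3 is -202.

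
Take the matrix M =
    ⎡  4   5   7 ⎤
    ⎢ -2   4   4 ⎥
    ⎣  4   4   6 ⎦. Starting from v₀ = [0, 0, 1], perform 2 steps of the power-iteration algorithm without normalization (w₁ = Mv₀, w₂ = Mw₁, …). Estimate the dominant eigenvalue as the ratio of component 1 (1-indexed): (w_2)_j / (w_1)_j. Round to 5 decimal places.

w1 = Mv₀ = (4·0 + 5·0 + 7·1; (-2)·0 + 4·0 + 4·1; 4·0 + 4·0 + 6·1) = (7, 4, 6)
w2 = Mw1 = (4·7 + 5·4 + 7·6; (-2)·7 + 4·4 + 4·6; 4·7 + 4·4 + 6·6) = (90, 26, 80)
Ratio at component: 90 / 7 = 12.85714

λ ≈ 12.85714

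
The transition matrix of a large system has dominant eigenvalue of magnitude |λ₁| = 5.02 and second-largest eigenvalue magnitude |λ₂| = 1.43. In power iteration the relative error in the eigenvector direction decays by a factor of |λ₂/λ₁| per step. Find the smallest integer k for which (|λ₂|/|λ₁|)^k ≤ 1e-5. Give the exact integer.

10

|λ₂/λ₁| = 1.43/5.02 = 0.28486
Need k ≥ ln(1e-5) / ln(0.28486) = -11.5129 / -1.2558 ≈ 9.168
Smallest integer k satisfying the bound: 10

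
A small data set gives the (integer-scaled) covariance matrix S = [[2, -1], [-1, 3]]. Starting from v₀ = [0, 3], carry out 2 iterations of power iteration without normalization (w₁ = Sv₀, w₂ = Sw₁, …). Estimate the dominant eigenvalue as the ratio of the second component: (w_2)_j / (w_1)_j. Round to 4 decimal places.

3.3333

w1 = Sv₀ = (2·0 + (-1)·3; (-1)·0 + 3·3) = (-3, 9)
w2 = Sw1 = (2·(-3) + (-1)·9; (-1)·(-3) + 3·9) = (-15, 30)
Ratio at component: 30 / 9 = 3.3333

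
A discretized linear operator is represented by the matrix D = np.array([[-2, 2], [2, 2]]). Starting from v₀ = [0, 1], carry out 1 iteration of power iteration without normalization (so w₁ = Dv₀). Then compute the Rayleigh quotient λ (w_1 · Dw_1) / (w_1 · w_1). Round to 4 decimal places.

2.0000

w1 = Dv₀ = (2, 2)
Dw1 = (0, 8)
w1·Dw1 = 2·0 + 2·8 = 16; w1·w1 = 2·2 + 2·2 = 8
λ ≈ 16/8 = 2.0000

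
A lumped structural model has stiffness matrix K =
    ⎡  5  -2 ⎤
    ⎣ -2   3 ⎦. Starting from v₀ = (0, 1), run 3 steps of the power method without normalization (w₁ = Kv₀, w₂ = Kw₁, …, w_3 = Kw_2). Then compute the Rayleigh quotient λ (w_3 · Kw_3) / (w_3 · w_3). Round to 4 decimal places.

6.2301

w1 = Kv₀ = (-2, 3)
w2 = Kw1 = (-16, 13)
w3 = Kw2 = (-106, 71)
Kw3 = (-672, 425)
w3·Kw3 = (-106)·(-672) + 71·425 = 101407; w3·w3 = (-106)·(-106) + 71·71 = 16277
λ ≈ 101407/16277 = 6.2301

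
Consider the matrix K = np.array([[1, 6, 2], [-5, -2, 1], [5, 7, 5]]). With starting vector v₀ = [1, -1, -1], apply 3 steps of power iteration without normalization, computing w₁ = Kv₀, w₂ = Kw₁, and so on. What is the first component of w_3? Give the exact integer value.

-25

w1 = Kv₀ = (-7, -4, -7)
w2 = Kw1 = (-45, 36, -98)
w3 = Kw2 = (-25, 55, -463)
The requested component of w3 is -25.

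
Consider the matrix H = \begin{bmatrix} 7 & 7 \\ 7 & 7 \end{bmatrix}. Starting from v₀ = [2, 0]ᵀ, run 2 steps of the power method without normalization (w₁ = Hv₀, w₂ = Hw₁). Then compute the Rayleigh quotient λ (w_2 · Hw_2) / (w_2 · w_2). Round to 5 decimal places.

w1 = Hv₀ = (7·2 + 7·0; 7·2 + 7·0) = (14, 14)
w2 = Hw1 = (7·14 + 7·14; 7·14 + 7·14) = (196, 196)
Hw2 = (2744, 2744)
w2·Hw2 = 196·2744 + 196·2744 = 1075648; w2·w2 = 196·196 + 196·196 = 76832
λ ≈ 1075648/76832 = 14.00000

14.00000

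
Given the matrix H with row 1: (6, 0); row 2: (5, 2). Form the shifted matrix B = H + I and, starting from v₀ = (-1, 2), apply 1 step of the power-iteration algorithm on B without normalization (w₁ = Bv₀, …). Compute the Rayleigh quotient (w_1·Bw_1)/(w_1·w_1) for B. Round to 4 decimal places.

μ ≈ 6.2200

B = H + I has rows (7, 0); (5, 3)
w1 = Bv₀ = (-7, 1)
Bw1 = (-49, -32)
w1·Bw1 = 311; w1·w1 = 50; μ ≈ 311/50 = 6.2200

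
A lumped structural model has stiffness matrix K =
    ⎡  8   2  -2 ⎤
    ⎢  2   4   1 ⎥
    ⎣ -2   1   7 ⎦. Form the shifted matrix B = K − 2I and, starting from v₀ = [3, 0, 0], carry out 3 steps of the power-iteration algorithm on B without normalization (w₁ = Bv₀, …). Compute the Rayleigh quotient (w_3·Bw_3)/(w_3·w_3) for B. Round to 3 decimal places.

7.723

B = K − 2I has rows (6, 2, -2); (2, 2, 1); (-2, 1, 5)
w1 = Bv₀ = (6·3 + 2·0 + (-2)·0; 2·3 + 2·0 + 1·0; (-2)·3 + 1·0 + 5·0) = (18, 6, -6)
w2 = Bw1 = (6·18 + 2·6 + (-2)·(-6); 2·18 + 2·6 + 1·(-6); (-2)·18 + 1·6 + 5·(-6)) = (132, 42, -60)
w3 = Bw2 = (996, 288, -522)
Bw3 = (7596, 2046, -4314)
w3·Bw3 = 10406772; w3·w3 = 1347444; μ ≈ 10406772/1347444 = 7.723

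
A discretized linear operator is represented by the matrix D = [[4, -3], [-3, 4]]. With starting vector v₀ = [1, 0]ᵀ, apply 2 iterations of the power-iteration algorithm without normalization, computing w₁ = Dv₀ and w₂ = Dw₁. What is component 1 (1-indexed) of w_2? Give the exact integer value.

25

w1 = Dv₀ = (4, -3)
w2 = Dw1 = (25, -24)
The requested component of w2 is 25.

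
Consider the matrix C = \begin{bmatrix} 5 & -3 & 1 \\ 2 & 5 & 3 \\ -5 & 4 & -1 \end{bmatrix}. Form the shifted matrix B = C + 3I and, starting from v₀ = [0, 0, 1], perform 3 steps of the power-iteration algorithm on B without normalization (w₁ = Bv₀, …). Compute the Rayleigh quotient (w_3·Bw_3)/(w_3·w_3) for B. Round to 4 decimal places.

10.1166

B = C + 3I has rows (8, -3, 1); (2, 8, 3); (-5, 4, 2)
w1 = Bv₀ = (8·0 + (-3)·0 + 1·1; 2·0 + 8·0 + 3·1; (-5)·0 + 4·0 + 2·1) = (1, 3, 2)
w2 = Bw1 = (8·1 + (-3)·3 + 1·2; 2·1 + 8·3 + 3·2; (-5)·1 + 4·3 + 2·2) = (1, 32, 11)
w3 = Bw2 = (-77, 291, 145)
Bw3 = (-1344, 2609, 1839)
w3·Bw3 = 1129362; w3·w3 = 111635; μ ≈ 1129362/111635 = 10.1166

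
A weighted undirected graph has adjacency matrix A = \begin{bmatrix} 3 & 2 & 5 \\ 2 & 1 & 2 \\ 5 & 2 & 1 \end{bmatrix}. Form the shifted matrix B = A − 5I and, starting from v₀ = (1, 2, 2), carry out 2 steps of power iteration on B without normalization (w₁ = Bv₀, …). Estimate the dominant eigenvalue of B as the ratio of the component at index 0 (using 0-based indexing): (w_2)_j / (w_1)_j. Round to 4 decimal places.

-1.9167

B = A − 5I has rows (-2, 2, 5); (2, -4, 2); (5, 2, -4)
w1 = Bv₀ = ((-2)·1 + 2·2 + 5·2; 2·1 + (-4)·2 + 2·2; 5·1 + 2·2 + (-4)·2) = (12, -2, 1)
w2 = Bw1 = ((-2)·12 + 2·(-2) + 5·1; 2·12 + (-4)·(-2) + 2·1; 5·12 + 2·(-2) + (-4)·1) = (-23, 34, 52)
Ratio: -23/12 = -1.9167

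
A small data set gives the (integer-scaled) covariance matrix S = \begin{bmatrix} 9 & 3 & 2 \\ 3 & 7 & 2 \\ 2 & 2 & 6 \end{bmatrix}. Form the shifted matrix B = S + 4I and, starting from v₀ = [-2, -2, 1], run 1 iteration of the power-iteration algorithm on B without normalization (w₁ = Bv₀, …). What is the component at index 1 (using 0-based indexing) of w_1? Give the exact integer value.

-26

B = S + 4I has rows (13, 3, 2); (3, 11, 2); (2, 2, 10)
w1 = Bv₀ = (13·(-2) + 3·(-2) + 2·1; 3·(-2) + 11·(-2) + 2·1; 2·(-2) + 2·(-2) + 10·1) = (-30, -26, 2)
Requested component of w1: -26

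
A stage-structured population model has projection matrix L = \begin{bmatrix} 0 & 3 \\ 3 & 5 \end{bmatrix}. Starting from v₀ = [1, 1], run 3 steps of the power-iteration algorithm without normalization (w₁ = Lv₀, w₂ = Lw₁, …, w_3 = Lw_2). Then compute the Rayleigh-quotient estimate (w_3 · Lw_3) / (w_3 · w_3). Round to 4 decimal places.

w1 = Lv₀ = (3, 8)
w2 = Lw1 = (24, 49)
w3 = Lw2 = (147, 317)
Lw3 = (951, 2026)
w3·Lw3 = 147·951 + 317·2026 = 782039; w3·w3 = 147·147 + 317·317 = 122098
λ ≈ 782039/122098 = 6.4050

λ ≈ 6.4050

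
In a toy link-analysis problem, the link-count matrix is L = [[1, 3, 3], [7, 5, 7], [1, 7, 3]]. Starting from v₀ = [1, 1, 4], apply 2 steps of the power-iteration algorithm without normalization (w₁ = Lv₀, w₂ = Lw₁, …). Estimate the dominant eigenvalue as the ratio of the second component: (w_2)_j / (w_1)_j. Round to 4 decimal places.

w1 = Lv₀ = (1·1 + 3·1 + 3·4; 7·1 + 5·1 + 7·4; 1·1 + 7·1 + 3·4) = (16, 40, 20)
w2 = Lw1 = (1·16 + 3·40 + 3·20; 7·16 + 5·40 + 7·20; 1·16 + 7·40 + 3·20) = (196, 452, 356)
Ratio at component: 452 / 40 = 11.3000

11.3000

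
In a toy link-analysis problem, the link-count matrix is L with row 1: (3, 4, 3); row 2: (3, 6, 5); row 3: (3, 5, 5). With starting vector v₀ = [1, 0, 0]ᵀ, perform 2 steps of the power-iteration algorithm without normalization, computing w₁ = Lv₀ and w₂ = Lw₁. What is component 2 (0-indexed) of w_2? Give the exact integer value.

39

w1 = Lv₀ = (3, 3, 3)
w2 = Lw1 = (30, 42, 39)
The requested component of w2 is 39.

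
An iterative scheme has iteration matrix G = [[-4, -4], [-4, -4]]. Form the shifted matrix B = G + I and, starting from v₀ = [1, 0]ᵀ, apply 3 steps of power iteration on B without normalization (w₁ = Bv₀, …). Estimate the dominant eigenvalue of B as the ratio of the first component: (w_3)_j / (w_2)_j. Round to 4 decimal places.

-6.8400

B = G + I has rows (-3, -4); (-4, -3)
w1 = Bv₀ = ((-3)·1 + (-4)·0; (-4)·1 + (-3)·0) = (-3, -4)
w2 = Bw1 = ((-3)·(-3) + (-4)·(-4); (-4)·(-3) + (-3)·(-4)) = (25, 24)
w3 = Bw2 = (-171, -172)
Ratio: -171/25 = -6.8400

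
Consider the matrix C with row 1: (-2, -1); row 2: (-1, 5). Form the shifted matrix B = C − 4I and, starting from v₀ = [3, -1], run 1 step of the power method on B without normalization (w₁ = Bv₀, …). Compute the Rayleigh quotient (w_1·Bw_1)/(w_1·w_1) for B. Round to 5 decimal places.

-6.07869

B = C − 4I has rows (-6, -1); (-1, 1)
w1 = Bv₀ = (-17, -4)
Bw1 = (106, 13)
w1·Bw1 = -1854; w1·w1 = 305; μ ≈ -1854/305 = -6.07869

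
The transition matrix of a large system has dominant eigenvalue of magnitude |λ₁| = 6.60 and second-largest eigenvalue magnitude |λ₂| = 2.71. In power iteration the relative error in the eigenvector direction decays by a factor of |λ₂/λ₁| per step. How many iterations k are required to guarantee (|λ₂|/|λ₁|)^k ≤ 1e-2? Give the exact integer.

6

|λ₂/λ₁| = 2.71/6.60 = 0.41061
Need k ≥ ln(1e-2) / ln(0.41061) = -4.6052 / -0.8901 ≈ 5.174
Smallest integer k satisfying the bound: 6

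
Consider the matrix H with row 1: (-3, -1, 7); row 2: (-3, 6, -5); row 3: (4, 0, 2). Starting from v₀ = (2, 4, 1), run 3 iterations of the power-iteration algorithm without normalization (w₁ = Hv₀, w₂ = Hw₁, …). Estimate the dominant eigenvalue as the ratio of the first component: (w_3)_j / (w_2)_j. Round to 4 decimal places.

-2.7121

w1 = Hv₀ = ((-3)·2 + (-1)·4 + 7·1; (-3)·2 + 6·4 + (-5)·1; 4·2 + 0·4 + 2·1) = (-3, 13, 10)
w2 = Hw1 = ((-3)·(-3) + (-1)·13 + 7·10; (-3)·(-3) + 6·13 + (-5)·10; 4·(-3) + 0·13 + 2·10) = (66, 37, 8)
w3 = Hw2 = (-179, -16, 280)
Ratio at component: -179 / 66 = -2.7121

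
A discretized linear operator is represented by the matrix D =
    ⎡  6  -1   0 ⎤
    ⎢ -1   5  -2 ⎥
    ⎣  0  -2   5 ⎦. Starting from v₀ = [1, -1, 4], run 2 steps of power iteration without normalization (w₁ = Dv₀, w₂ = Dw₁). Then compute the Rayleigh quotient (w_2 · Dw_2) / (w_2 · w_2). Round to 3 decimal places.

w1 = Dv₀ = (6·1 + (-1)·(-1) + 0·4; (-1)·1 + 5·(-1) + (-2)·4; 0·1 + (-2)·(-1) + 5·4) = (7, -14, 22)
w2 = Dw1 = (6·7 + (-1)·(-14) + 0·22; (-1)·7 + 5·(-14) + (-2)·22; 0·7 + (-2)·(-14) + 5·22) = (56, -121, 138)
Dw2 = (457, -937, 932)
w2·Dw2 = 56·457 + (-121)·(-937) + 138·932 = 267585; w2·w2 = 56·56 + (-121)·(-121) + 138·138 = 36821
λ ≈ 267585/36821 = 7.267

7.267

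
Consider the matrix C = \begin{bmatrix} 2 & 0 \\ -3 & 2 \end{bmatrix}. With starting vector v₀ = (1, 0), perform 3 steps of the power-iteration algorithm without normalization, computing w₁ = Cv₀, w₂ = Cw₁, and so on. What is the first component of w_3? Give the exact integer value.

w1 = Cv₀ = (2·1 + 0·0; (-3)·1 + 2·0) = (2, -3)
w2 = Cw1 = (2·2 + 0·(-3); (-3)·2 + 2·(-3)) = (4, -12)
w3 = Cw2 = (8, -36)
The requested component of w3 is 8.

8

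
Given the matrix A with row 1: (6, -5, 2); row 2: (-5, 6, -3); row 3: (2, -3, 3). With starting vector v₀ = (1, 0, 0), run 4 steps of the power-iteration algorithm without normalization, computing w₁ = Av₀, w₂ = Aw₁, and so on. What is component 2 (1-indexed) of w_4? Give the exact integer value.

-10131

w1 = Av₀ = (6, -5, 2)
w2 = Aw1 = (65, -66, 33)
w3 = Aw2 = (786, -820, 427)
w4 = Aw3 = (9670, -10131, 5313)
The requested component of w4 is -10131.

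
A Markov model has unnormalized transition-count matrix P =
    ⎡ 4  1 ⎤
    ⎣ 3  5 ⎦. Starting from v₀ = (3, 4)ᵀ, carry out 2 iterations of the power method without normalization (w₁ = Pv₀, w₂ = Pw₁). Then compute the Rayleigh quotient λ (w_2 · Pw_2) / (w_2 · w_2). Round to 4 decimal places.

w1 = Pv₀ = (16, 29)
w2 = Pw1 = (93, 193)
Pw2 = (565, 1244)
w2·Pw2 = 93·565 + 193·1244 = 292637; w2·w2 = 93·93 + 193·193 = 45898
λ ≈ 292637/45898 = 6.3758

6.3758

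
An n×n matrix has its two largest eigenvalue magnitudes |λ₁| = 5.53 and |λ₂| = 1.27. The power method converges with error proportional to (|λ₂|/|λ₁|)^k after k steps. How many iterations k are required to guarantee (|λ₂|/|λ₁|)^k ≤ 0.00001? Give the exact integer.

|λ₂/λ₁| = 1.27/5.53 = 0.22966
Need k ≥ ln(0.00001) / ln(0.22966) = -11.5129 / -1.4712 ≈ 7.826
Smallest integer k satisfying the bound: 8

8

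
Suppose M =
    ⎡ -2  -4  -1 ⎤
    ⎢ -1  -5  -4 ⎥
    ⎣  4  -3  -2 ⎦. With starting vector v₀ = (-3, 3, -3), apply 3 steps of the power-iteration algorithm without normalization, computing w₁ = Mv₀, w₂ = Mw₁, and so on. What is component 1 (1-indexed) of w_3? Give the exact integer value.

-312

w1 = Mv₀ = (-3, 0, -15)
w2 = Mw1 = (21, 63, 18)
w3 = Mw2 = (-312, -408, -141)
The requested component of w3 is -312.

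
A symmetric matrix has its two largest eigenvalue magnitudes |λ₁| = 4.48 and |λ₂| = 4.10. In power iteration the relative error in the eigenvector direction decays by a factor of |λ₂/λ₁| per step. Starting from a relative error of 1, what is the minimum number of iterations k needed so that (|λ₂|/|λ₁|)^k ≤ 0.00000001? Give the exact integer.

208

|λ₂/λ₁| = 4.10/4.48 = 0.91518
Need k ≥ ln(0.00000001) / ln(0.91518) = -18.4207 / -0.0886 ≈ 207.824
Smallest integer k satisfying the bound: 208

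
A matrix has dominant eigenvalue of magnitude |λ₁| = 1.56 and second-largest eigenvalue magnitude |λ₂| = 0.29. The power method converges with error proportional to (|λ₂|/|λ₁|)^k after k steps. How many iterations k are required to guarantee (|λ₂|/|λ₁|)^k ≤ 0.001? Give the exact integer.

|λ₂/λ₁| = 0.29/1.56 = 0.18590
Need k ≥ ln(0.001) / ln(0.18590) = -6.9078 / -1.6826 ≈ 4.106
Smallest integer k satisfying the bound: 5

5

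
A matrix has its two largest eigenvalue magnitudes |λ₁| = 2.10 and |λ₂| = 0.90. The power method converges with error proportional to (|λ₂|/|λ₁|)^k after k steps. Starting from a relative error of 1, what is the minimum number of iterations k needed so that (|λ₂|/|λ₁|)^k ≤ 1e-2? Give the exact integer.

|λ₂/λ₁| = 0.90/2.10 = 0.42857
Need k ≥ ln(1e-2) / ln(0.42857) = -4.6052 / -0.8473 ≈ 5.435
Smallest integer k satisfying the bound: 6

6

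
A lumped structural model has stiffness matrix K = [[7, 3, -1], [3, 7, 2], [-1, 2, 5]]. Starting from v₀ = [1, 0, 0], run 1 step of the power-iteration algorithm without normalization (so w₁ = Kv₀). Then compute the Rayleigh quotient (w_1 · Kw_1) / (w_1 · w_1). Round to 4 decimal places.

w1 = Kv₀ = (7·1 + 3·0 + (-1)·0; 3·1 + 7·0 + 2·0; (-1)·1 + 2·0 + 5·0) = (7, 3, -1)
Kw1 = (59, 40, -6)
w1·Kw1 = 7·59 + 3·40 + (-1)·(-6) = 539; w1·w1 = 7·7 + 3·3 + (-1)·(-1) = 59
λ ≈ 539/59 = 9.1356

λ ≈ 9.1356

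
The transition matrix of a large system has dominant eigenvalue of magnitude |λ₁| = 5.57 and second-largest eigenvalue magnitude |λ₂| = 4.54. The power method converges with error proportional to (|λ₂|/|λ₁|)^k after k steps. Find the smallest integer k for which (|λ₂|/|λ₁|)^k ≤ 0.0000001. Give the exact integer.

79

|λ₂/λ₁| = 4.54/5.57 = 0.81508
Need k ≥ ln(0.0000001) / ln(0.81508) = -16.1181 / -0.2045 ≈ 78.829
Smallest integer k satisfying the bound: 79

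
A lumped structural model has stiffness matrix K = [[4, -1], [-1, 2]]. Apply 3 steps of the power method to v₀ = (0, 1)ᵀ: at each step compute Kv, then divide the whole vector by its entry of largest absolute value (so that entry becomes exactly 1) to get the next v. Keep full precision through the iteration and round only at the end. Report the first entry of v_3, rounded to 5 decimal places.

Kv0 = (-1.000000, 2.000000); divide by 2.000000 → v1 = (-0.500000, 1.000000)
Kv1 = (-3.000000, 2.500000); divide by -3.000000 → v2 = (1.000000, -0.833333)
Kv2 = (4.833333, -2.666667); divide by 4.833333 → v3 = (1.000000, -0.551724)
Requested entry of v3: -29/-29 = 1.00000

1.00000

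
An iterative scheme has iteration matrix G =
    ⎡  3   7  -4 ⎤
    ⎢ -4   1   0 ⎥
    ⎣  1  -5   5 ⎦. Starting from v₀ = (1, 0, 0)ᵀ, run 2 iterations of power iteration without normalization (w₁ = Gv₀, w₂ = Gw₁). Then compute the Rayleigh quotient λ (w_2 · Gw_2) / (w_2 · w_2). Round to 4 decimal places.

w1 = Gv₀ = (3, -4, 1)
w2 = Gw1 = (-23, -16, 28)
Gw2 = (-293, 76, 197)
w2·Gw2 = (-23)·(-293) + (-16)·76 + 28·197 = 11039; w2·w2 = (-23)·(-23) + (-16)·(-16) + 28·28 = 1569
λ ≈ 11039/1569 = 7.0357

λ ≈ 7.0357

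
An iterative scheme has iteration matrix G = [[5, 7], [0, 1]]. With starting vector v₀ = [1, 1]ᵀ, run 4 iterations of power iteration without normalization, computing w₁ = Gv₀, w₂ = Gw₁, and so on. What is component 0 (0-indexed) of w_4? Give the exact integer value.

1717

w1 = Gv₀ = (5·1 + 7·1; 0·1 + 1·1) = (12, 1)
w2 = Gw1 = (5·12 + 7·1; 0·12 + 1·1) = (67, 1)
w3 = Gw2 = (342, 1)
w4 = Gw3 = (1717, 1)
The requested component of w4 is 1717.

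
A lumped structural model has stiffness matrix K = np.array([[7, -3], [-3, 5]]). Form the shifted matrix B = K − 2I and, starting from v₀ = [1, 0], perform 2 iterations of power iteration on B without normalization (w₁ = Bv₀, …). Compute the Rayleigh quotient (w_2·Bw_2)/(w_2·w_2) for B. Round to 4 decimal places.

7.1617

B = K − 2I has rows (5, -3); (-3, 3)
w1 = Bv₀ = (5·1 + (-3)·0; (-3)·1 + 3·0) = (5, -3)
w2 = Bw1 = (5·5 + (-3)·(-3); (-3)·5 + 3·(-3)) = (34, -24)
Bw2 = (242, -174)
w2·Bw2 = 12404; w2·w2 = 1732; μ ≈ 12404/1732 = 7.1617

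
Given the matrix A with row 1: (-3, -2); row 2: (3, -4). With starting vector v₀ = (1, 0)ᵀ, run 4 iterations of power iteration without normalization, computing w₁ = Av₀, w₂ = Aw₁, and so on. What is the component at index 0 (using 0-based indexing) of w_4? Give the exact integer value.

w1 = Av₀ = ((-3)·1 + (-2)·0; 3·1 + (-4)·0) = (-3, 3)
w2 = Aw1 = ((-3)·(-3) + (-2)·3; 3·(-3) + (-4)·3) = (3, -21)
w3 = Aw2 = (33, 93)
w4 = Aw3 = (-285, -273)
The requested component of w4 is -285.

-285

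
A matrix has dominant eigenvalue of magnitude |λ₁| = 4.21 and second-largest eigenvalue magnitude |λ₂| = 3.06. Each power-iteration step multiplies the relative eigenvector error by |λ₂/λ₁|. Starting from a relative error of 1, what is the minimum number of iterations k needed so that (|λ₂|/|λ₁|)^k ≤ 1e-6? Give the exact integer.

44

|λ₂/λ₁| = 3.06/4.21 = 0.72684
Need k ≥ ln(1e-6) / ln(0.72684) = -13.8155 / -0.3190 ≈ 43.302
Smallest integer k satisfying the bound: 44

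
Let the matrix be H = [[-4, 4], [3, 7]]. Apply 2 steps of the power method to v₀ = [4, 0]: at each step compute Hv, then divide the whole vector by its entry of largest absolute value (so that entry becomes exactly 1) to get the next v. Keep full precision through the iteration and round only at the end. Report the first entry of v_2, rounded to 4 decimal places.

1.0000

Hv0 = (-16.00000, 12.00000); divide by -16.00000 → v1 = (1.00000, -0.75000)
Hv1 = (-7.00000, -2.25000); divide by -7.00000 → v2 = (1.00000, 0.32143)
Requested entry of v2: 112/112 = 1.0000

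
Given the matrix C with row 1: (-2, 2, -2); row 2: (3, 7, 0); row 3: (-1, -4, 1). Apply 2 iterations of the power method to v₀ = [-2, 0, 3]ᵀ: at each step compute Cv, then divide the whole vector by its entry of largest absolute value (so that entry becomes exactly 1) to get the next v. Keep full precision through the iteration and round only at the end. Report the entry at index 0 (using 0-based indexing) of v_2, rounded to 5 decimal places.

0.37500

Cv0 = (-2.000000, -6.000000, 5.000000); divide by -6.000000 → v1 = (0.333333, 1.000000, -0.833333)
Cv1 = (3.000000, 8.000000, -5.166667); divide by 8.000000 → v2 = (0.375000, 1.000000, -0.645833)
Requested entry of v2: -18/-48 = 0.37500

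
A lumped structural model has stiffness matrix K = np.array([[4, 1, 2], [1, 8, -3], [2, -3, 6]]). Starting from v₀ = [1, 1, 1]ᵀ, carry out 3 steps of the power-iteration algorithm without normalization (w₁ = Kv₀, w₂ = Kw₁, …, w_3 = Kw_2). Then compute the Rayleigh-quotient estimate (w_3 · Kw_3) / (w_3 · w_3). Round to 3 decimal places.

6.553

w1 = Kv₀ = (4·1 + 1·1 + 2·1; 1·1 + 8·1 + (-3)·1; 2·1 + (-3)·1 + 6·1) = (7, 6, 5)
w2 = Kw1 = (4·7 + 1·6 + 2·5; 1·7 + 8·6 + (-3)·5; 2·7 + (-3)·6 + 6·5) = (44, 40, 26)
w3 = Kw2 = (268, 286, 124)
Kw3 = (1606, 2184, 422)
w3·Kw3 = 268·1606 + 286·2184 + 124·422 = 1107360; w3·w3 = 268·268 + 286·286 + 124·124 = 168996
λ ≈ 1107360/168996 = 6.553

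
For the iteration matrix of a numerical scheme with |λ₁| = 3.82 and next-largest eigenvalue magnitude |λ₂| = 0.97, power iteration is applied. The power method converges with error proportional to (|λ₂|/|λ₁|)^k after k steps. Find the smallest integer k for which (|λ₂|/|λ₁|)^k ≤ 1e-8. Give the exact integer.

|λ₂/λ₁| = 0.97/3.82 = 0.25393
Need k ≥ ln(1e-8) / ln(0.25393) = -18.4207 / -1.3707 ≈ 13.439
Smallest integer k satisfying the bound: 14

14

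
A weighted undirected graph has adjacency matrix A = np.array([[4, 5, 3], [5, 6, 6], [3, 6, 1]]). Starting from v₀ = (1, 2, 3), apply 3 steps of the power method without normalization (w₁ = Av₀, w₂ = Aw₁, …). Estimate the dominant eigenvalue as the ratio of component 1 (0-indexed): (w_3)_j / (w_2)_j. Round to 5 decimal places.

w1 = Av₀ = (23, 35, 18)
w2 = Aw1 = (321, 433, 297)
w3 = Aw2 = (4340, 5985, 3858)
Ratio at component: 5985 / 433 = 13.82217

λ ≈ 13.82217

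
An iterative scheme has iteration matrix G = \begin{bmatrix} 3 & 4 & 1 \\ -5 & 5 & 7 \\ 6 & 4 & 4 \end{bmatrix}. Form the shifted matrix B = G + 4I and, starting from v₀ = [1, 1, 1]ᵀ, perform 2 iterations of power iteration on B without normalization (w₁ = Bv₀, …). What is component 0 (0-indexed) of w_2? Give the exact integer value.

B = G + 4I has rows (7, 4, 1); (-5, 9, 7); (6, 4, 8)
w1 = Bv₀ = (7·1 + 4·1 + 1·1; (-5)·1 + 9·1 + 7·1; 6·1 + 4·1 + 8·1) = (12, 11, 18)
w2 = Bw1 = (7·12 + 4·11 + 1·18; (-5)·12 + 9·11 + 7·18; 6·12 + 4·11 + 8·18) = (146, 165, 260)
Requested component of w2: 146

146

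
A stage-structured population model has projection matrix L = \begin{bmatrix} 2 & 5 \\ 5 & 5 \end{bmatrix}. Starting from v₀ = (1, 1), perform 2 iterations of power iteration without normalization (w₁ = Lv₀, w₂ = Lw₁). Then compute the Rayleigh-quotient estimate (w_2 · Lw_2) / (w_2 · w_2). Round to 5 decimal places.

8.71981

w1 = Lv₀ = (2·1 + 5·1; 5·1 + 5·1) = (7, 10)
w2 = Lw1 = (2·7 + 5·10; 5·7 + 5·10) = (64, 85)
Lw2 = (553, 745)
w2·Lw2 = 64·553 + 85·745 = 98717; w2·w2 = 64·64 + 85·85 = 11321
λ ≈ 98717/11321 = 8.71981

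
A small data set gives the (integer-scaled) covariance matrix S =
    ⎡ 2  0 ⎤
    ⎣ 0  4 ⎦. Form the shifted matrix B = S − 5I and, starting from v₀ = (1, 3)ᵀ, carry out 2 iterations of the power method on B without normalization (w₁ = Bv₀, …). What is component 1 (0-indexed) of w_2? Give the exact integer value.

3

B = S − 5I has rows (-3, 0); (0, -1)
w1 = Bv₀ = (-3, -3)
w2 = Bw1 = (9, 3)
Requested component of w2: 3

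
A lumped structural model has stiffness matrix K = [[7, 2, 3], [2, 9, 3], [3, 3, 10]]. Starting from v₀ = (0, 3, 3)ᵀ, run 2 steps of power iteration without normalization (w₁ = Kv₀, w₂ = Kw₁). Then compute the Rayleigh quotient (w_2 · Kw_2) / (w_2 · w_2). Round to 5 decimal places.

λ ≈ 14.25304

w1 = Kv₀ = (7·0 + 2·3 + 3·3; 2·0 + 9·3 + 3·3; 3·0 + 3·3 + 10·3) = (15, 36, 39)
w2 = Kw1 = (7·15 + 2·36 + 3·39; 2·15 + 9·36 + 3·39; 3·15 + 3·36 + 10·39) = (294, 471, 543)
Kw2 = (4629, 6456, 7725)
w2·Kw2 = 294·4629 + 471·6456 + 543·7725 = 8596377; w2·w2 = 294·294 + 471·471 + 543·543 = 603126
λ ≈ 8596377/603126 = 14.25304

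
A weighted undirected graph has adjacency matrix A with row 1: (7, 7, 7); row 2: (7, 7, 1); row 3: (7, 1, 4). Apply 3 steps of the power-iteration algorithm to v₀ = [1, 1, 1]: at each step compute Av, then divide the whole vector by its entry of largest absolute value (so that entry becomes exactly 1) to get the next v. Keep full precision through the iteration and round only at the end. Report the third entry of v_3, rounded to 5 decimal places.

0.60952

Av0 = (21.000000, 15.000000, 12.000000); divide by 21.000000 → v1 = (1.000000, 0.714286, 0.571429)
Av1 = (16.000000, 12.571429, 10.000000); divide by 16.000000 → v2 = (1.000000, 0.785714, 0.625000)
Av2 = (16.875000, 13.125000, 10.285714); divide by 16.875000 → v3 = (1.000000, 0.777778, 0.609524)
Requested entry of v3: 3456/5670 = 0.60952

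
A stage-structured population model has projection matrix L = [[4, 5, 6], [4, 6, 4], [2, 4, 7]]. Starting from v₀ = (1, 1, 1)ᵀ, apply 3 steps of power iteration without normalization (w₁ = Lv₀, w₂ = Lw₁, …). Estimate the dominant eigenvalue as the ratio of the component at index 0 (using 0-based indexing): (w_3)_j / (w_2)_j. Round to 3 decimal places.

13.817

w1 = Lv₀ = (4·1 + 5·1 + 6·1; 4·1 + 6·1 + 4·1; 2·1 + 4·1 + 7·1) = (15, 14, 13)
w2 = Lw1 = (4·15 + 5·14 + 6·13; 4·15 + 6·14 + 4·13; 2·15 + 4·14 + 7·13) = (208, 196, 177)
w3 = Lw2 = (2874, 2716, 2439)
Ratio at component: 2874 / 208 = 13.817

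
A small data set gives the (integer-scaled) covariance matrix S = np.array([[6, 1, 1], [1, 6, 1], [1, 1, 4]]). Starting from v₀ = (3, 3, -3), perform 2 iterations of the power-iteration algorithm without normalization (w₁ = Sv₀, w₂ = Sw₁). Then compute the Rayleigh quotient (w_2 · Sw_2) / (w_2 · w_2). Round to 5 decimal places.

w1 = Sv₀ = (6·3 + 1·3 + 1·(-3); 1·3 + 6·3 + 1·(-3); 1·3 + 1·3 + 4·(-3)) = (18, 18, -6)
w2 = Sw1 = (6·18 + 1·18 + 1·(-6); 1·18 + 6·18 + 1·(-6); 1·18 + 1·18 + 4·(-6)) = (120, 120, 12)
Sw2 = (852, 852, 288)
w2·Sw2 = 120·852 + 120·852 + 12·288 = 207936; w2·w2 = 120·120 + 120·120 + 12·12 = 28944
λ ≈ 207936/28944 = 7.18408

7.18408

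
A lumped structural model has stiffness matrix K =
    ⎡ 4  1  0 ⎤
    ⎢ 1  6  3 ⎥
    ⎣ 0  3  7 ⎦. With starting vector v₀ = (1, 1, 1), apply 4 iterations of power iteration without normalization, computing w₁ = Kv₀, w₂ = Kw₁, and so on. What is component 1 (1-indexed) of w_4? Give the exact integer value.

1760

w1 = Kv₀ = (4·1 + 1·1 + 0·1; 1·1 + 6·1 + 3·1; 0·1 + 3·1 + 7·1) = (5, 10, 10)
w2 = Kw1 = (4·5 + 1·10 + 0·10; 1·5 + 6·10 + 3·10; 0·5 + 3·10 + 7·10) = (30, 95, 100)
w3 = Kw2 = (215, 900, 985)
w4 = Kw3 = (1760, 8570, 9595)
The requested component of w4 is 1760.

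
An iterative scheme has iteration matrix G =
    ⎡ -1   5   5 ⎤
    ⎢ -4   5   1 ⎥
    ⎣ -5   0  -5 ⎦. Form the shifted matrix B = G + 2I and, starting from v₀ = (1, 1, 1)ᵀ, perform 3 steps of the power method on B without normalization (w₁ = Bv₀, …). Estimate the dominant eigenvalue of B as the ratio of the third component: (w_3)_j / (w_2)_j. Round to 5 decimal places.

-4.45161

B = G + 2I has rows (1, 5, 5); (-4, 7, 1); (-5, 0, -3)
w1 = Bv₀ = (11, 4, -8)
w2 = Bw1 = (-9, -24, -31)
w3 = Bw2 = (-284, -163, 138)
Ratio: 138/-31 = -4.45161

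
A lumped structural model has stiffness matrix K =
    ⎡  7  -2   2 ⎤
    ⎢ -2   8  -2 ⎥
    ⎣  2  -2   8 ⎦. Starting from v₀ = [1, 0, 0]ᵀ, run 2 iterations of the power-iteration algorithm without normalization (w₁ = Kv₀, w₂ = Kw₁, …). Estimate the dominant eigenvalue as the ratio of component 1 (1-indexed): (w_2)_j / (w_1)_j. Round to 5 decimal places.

w1 = Kv₀ = (7·1 + (-2)·0 + 2·0; (-2)·1 + 8·0 + (-2)·0; 2·1 + (-2)·0 + 8·0) = (7, -2, 2)
w2 = Kw1 = (7·7 + (-2)·(-2) + 2·2; (-2)·7 + 8·(-2) + (-2)·2; 2·7 + (-2)·(-2) + 8·2) = (57, -34, 34)
Ratio at component: 57 / 7 = 8.14286

8.14286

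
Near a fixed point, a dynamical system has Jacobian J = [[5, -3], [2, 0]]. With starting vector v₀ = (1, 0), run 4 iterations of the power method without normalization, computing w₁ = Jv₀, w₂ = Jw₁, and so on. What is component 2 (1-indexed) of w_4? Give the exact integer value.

130

w1 = Jv₀ = (5, 2)
w2 = Jw1 = (19, 10)
w3 = Jw2 = (65, 38)
w4 = Jw3 = (211, 130)
The requested component of w4 is 130.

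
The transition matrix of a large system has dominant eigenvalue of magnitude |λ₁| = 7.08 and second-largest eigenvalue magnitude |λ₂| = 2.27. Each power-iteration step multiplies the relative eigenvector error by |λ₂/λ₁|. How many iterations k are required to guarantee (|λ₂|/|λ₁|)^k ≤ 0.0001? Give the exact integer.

|λ₂/λ₁| = 2.27/7.08 = 0.32062
Need k ≥ ln(0.0001) / ln(0.32062) = -9.2103 / -1.1375 ≈ 8.097
Smallest integer k satisfying the bound: 9

9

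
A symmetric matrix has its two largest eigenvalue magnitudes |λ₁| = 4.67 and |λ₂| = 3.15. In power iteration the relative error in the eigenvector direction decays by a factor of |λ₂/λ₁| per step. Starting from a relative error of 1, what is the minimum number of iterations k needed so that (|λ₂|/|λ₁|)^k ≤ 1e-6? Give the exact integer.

36

|λ₂/λ₁| = 3.15/4.67 = 0.67452
Need k ≥ ln(1e-6) / ln(0.67452) = -13.8155 / -0.3938 ≈ 35.086
Smallest integer k satisfying the bound: 36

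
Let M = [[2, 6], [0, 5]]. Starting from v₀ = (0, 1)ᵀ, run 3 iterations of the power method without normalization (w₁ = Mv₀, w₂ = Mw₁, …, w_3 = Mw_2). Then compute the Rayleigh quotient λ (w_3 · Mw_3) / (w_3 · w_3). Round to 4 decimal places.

w1 = Mv₀ = (2·0 + 6·1; 0·0 + 5·1) = (6, 5)
w2 = Mw1 = (2·6 + 6·5; 0·6 + 5·5) = (42, 25)
w3 = Mw2 = (234, 125)
Mw3 = (1218, 625)
w3·Mw3 = 234·1218 + 125·625 = 363137; w3·w3 = 234·234 + 125·125 = 70381
λ ≈ 363137/70381 = 5.1596

5.1596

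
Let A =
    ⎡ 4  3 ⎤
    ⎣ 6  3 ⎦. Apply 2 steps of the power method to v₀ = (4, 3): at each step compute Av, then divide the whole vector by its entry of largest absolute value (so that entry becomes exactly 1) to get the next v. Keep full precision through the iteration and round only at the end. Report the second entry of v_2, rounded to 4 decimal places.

Av0 = (25.00000, 33.00000); divide by 33.00000 → v1 = (0.75758, 1.00000)
Av1 = (6.03030, 7.54545); divide by 7.54545 → v2 = (0.79920, 1.00000)
Requested entry of v2: 249/249 = 1.0000

1.0000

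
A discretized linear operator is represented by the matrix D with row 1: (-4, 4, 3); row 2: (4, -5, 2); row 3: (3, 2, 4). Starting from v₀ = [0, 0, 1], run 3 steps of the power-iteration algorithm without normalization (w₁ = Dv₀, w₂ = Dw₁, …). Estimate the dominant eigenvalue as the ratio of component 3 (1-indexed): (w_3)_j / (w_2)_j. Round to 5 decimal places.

w1 = Dv₀ = ((-4)·0 + 4·0 + 3·1; 4·0 + (-5)·0 + 2·1; 3·0 + 2·0 + 4·1) = (3, 2, 4)
w2 = Dw1 = ((-4)·3 + 4·2 + 3·4; 4·3 + (-5)·2 + 2·4; 3·3 + 2·2 + 4·4) = (8, 10, 29)
w3 = Dw2 = (95, 40, 160)
Ratio at component: 160 / 29 = 5.51724

5.51724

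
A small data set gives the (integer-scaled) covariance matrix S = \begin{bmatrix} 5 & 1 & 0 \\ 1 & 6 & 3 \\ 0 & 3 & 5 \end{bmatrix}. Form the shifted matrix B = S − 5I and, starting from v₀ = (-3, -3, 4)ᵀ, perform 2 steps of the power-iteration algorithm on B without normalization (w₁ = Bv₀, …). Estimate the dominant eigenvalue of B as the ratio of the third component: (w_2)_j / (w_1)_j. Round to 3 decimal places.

B = S − 5I has rows (0, 1, 0); (1, 1, 3); (0, 3, 0)
w1 = Bv₀ = (0·(-3) + 1·(-3) + 0·4; 1·(-3) + 1·(-3) + 3·4; 0·(-3) + 3·(-3) + 0·4) = (-3, 6, -9)
w2 = Bw1 = (0·(-3) + 1·6 + 0·(-9); 1·(-3) + 1·6 + 3·(-9); 0·(-3) + 3·6 + 0·(-9)) = (6, -24, 18)
Ratio: 18/-9 = -2.000

-2.000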